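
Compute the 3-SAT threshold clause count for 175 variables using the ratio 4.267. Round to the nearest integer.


The 3-SAT phase transition occurs at approximately 4.267 clauses per variable.
m = 4.267 * 175 = 746.725.
Rounded to nearest integer: 747.

747


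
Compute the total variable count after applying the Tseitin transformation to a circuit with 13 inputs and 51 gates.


The Tseitin transformation introduces one auxiliary variable per gate.
Total variables = inputs + gates = 13 + 51 = 64.

64


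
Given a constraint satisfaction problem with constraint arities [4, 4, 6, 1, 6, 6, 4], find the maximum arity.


The arities are: 4, 4, 6, 1, 6, 6, 4.
Scan for the maximum value.
Maximum arity = 6.

6


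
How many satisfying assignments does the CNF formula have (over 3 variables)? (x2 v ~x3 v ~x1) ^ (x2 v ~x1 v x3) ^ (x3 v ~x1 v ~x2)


Enumerate all 8 truth assignments over 3 variables.
Test each against every clause.
Satisfying assignments found: 5.

5


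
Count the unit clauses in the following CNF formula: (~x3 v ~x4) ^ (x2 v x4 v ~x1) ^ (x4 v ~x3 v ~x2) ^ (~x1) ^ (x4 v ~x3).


A unit clause contains exactly one literal.
Unit clauses found: (~x1).
Count = 1.

1


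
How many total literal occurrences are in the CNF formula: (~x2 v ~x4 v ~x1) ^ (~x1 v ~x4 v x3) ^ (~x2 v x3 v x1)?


Clause lengths: 3, 3, 3.
Sum = 3 + 3 + 3 = 9.

9


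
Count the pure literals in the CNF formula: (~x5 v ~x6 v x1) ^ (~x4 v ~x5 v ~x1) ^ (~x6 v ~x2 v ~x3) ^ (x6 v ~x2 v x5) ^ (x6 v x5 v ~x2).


A pure literal appears in only one polarity across all clauses.
Pure literals: x2 (negative only), x3 (negative only), x4 (negative only).
Count = 3.

3


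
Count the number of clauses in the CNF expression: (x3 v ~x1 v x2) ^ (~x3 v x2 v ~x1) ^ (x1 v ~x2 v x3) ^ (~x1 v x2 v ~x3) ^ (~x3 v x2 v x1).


Each group enclosed in parentheses joined by ^ is one clause.
Counting the conjuncts: 5 clauses.

5


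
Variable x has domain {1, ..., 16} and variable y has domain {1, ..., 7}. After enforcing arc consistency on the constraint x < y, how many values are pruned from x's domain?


For the constraint x < y, x needs a supporting value in y's domain.
x can be at most 6 (one less than y's maximum).
Valid x values from domain: 6 out of 16.
Pruned = 16 - 6 = 10.

10


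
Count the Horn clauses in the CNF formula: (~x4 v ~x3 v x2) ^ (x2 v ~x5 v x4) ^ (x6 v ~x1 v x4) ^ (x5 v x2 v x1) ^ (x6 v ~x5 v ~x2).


A Horn clause has at most one positive literal.
Clause 1: 1 positive lit(s) -> Horn
Clause 2: 2 positive lit(s) -> not Horn
Clause 3: 2 positive lit(s) -> not Horn
Clause 4: 3 positive lit(s) -> not Horn
Clause 5: 1 positive lit(s) -> Horn
Total Horn clauses = 2.

2


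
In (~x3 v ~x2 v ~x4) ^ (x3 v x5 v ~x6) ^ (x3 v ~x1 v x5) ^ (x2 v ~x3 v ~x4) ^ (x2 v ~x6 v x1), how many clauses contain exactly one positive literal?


A definite clause has exactly one positive literal.
Clause 1: 0 positive -> not definite
Clause 2: 2 positive -> not definite
Clause 3: 2 positive -> not definite
Clause 4: 1 positive -> definite
Clause 5: 2 positive -> not definite
Definite clause count = 1.

1


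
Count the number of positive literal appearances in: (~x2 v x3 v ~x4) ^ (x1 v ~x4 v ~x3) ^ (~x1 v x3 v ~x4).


Scan each clause for unnegated literals.
Clause 1: 1 positive; Clause 2: 1 positive; Clause 3: 1 positive.
Total positive literal occurrences = 3.

3


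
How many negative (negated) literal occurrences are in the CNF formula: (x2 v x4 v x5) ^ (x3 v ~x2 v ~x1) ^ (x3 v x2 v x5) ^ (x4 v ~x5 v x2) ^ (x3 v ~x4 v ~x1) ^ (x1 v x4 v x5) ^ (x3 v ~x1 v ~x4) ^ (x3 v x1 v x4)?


Scan each clause for negated literals.
Clause 1: 0 negative; Clause 2: 2 negative; Clause 3: 0 negative; Clause 4: 1 negative; Clause 5: 2 negative; Clause 6: 0 negative; Clause 7: 2 negative; Clause 8: 0 negative.
Total negative literal occurrences = 7.

7


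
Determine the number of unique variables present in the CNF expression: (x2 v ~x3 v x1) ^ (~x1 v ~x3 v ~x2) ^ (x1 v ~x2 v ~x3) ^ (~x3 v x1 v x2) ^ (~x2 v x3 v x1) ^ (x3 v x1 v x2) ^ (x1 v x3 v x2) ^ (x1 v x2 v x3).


Identify each distinct variable in the formula.
Variables found: x1, x2, x3.
Total distinct variables = 3.

3


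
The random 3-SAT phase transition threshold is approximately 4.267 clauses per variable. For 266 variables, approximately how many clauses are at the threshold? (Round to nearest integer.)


The 3-SAT phase transition occurs at approximately 4.267 clauses per variable.
m = 4.267 * 266 = 1135.022.
Rounded to nearest integer: 1135.

1135


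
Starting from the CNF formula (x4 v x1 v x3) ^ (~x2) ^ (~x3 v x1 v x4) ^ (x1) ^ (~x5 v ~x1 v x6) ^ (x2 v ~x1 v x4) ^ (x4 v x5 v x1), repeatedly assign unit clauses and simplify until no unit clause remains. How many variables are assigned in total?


Unit propagation repeatedly assigns the literal in any unit clause, then simplifies.
Assignments in order: x2 = F, x1 = T, x4 = T.
No further unit clauses remain.
Total variables assigned = 3.

3


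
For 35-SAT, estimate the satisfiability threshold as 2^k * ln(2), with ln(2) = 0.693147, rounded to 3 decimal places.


Using the asymptotic formula: threshold ~ 2^k * ln(2).
2^35 = 34359738368.
34359738368 * 0.693147 = 23816349570.564.

23816349570.564


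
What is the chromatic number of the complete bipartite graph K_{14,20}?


K_{14,20} is bipartite by definition: the two parts are independent sets, with every edge crossing between them.
Color all vertices in one part with color 1 and all vertices in the other part with color 2.
Since the graph has at least one edge, one color does not suffice.
Chromatic number = 2.

2


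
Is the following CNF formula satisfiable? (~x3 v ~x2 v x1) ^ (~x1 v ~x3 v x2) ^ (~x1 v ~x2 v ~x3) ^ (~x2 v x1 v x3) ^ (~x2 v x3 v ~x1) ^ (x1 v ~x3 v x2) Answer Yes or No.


Check all 8 possible truth assignments.
Number of satisfying assignments found: 2.
The formula is satisfiable.

Yes


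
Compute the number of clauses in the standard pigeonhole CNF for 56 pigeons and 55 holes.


The PHP encoding has two parts:
1) At-least-one-hole clauses: 56 (one per pigeon, each with 55 literals).
2) At-most-one-pigeon-per-hole clauses: 55 holes * C(56,2) = 55 * 1540 = 84700.
Total clauses = 56 + 84700 = 84756.

84756


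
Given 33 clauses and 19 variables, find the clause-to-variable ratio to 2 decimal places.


Clause-to-variable ratio = clauses / variables.
33 / 19 = 1.74.

1.74


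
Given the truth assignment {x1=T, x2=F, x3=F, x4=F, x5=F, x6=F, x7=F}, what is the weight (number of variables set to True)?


The weight is the number of variables assigned True.
True variables: x1.
Weight = 1.

1


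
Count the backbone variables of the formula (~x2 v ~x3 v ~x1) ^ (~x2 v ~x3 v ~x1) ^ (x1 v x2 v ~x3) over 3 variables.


Find all satisfying assignments: 6 model(s).
Check which variables have the same value in every model.
No variable is fixed across all models.
Backbone size = 0.

0


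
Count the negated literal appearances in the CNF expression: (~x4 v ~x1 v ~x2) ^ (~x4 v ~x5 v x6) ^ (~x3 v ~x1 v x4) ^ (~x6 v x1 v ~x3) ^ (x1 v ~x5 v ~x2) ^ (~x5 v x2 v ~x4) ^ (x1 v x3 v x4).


Scan each clause for negated literals.
Clause 1: 3 negative; Clause 2: 2 negative; Clause 3: 2 negative; Clause 4: 2 negative; Clause 5: 2 negative; Clause 6: 2 negative; Clause 7: 0 negative.
Total negative literal occurrences = 13.

13


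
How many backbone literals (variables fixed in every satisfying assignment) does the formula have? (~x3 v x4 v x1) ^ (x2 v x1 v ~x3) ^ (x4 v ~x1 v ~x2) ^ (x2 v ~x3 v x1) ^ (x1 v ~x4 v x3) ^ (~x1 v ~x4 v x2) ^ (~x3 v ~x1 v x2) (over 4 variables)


Find all satisfying assignments: 6 model(s).
Check which variables have the same value in every model.
No variable is fixed across all models.
Backbone size = 0.

0


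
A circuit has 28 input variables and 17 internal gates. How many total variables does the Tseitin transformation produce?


The Tseitin transformation introduces one auxiliary variable per gate.
Total variables = inputs + gates = 28 + 17 = 45.

45


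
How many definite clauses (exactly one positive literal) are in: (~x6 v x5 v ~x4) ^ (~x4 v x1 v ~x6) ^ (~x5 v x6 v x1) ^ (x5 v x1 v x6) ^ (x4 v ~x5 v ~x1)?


A definite clause has exactly one positive literal.
Clause 1: 1 positive -> definite
Clause 2: 1 positive -> definite
Clause 3: 2 positive -> not definite
Clause 4: 3 positive -> not definite
Clause 5: 1 positive -> definite
Definite clause count = 3.

3


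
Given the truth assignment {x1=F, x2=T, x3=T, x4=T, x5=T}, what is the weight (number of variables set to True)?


The weight is the number of variables assigned True.
True variables: x2, x3, x4, x5.
Weight = 4.

4


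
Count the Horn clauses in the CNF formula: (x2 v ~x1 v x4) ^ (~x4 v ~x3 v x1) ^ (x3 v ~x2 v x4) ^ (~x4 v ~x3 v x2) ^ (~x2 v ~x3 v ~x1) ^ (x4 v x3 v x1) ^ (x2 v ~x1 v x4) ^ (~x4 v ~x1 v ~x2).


A Horn clause has at most one positive literal.
Clause 1: 2 positive lit(s) -> not Horn
Clause 2: 1 positive lit(s) -> Horn
Clause 3: 2 positive lit(s) -> not Horn
Clause 4: 1 positive lit(s) -> Horn
Clause 5: 0 positive lit(s) -> Horn
Clause 6: 3 positive lit(s) -> not Horn
Clause 7: 2 positive lit(s) -> not Horn
Clause 8: 0 positive lit(s) -> Horn
Total Horn clauses = 4.

4


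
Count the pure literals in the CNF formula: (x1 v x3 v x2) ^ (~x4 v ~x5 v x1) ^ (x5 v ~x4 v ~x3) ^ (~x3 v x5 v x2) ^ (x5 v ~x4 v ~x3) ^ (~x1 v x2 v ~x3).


A pure literal appears in only one polarity across all clauses.
Pure literals: x2 (positive only), x4 (negative only).
Count = 2.

2


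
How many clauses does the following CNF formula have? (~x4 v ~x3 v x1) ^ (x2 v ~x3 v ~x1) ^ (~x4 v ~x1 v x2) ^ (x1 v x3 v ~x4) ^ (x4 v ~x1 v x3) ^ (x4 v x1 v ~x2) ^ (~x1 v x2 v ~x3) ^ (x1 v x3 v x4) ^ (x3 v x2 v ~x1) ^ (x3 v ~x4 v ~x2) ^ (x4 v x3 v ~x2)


Each group enclosed in parentheses joined by ^ is one clause.
Counting the conjuncts: 11 clauses.

11


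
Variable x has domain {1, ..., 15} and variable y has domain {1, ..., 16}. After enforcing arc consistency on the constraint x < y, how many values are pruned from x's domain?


For the constraint x < y, x needs a supporting value in y's domain.
x can be at most 15 (one less than y's maximum).
Valid x values from domain: 15 out of 15.
Pruned = 15 - 15 = 0.

0


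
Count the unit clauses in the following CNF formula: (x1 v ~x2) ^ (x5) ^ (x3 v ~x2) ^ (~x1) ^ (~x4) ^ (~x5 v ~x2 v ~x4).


A unit clause contains exactly one literal.
Unit clauses found: (x5), (~x1), (~x4).
Count = 3.

3


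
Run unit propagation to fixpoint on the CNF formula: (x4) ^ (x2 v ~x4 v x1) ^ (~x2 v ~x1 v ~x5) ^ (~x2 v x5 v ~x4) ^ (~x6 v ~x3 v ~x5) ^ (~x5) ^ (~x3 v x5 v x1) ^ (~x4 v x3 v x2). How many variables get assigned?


Unit propagation repeatedly assigns the literal in any unit clause, then simplifies.
Assignments in order: x4 = T, x5 = F, x2 = F, x1 = T, x3 = T.
No further unit clauses remain.
Total variables assigned = 5.

5


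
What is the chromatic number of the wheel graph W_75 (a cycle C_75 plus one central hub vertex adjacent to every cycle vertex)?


W_75 consists of the cycle C_75 together with a hub vertex adjacent to every cycle vertex.
The cycle C_75 needs 3 colors (odd cycle -> 3).
The hub is adjacent to every cycle vertex, so it must receive a new color distinct from all of them.
Chromatic number = 3 + 1 = 4.

4


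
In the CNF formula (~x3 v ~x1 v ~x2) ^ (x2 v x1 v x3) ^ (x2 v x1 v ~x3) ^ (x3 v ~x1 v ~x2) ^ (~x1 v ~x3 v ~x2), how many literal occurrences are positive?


Scan each clause for unnegated literals.
Clause 1: 0 positive; Clause 2: 3 positive; Clause 3: 2 positive; Clause 4: 1 positive; Clause 5: 0 positive.
Total positive literal occurrences = 6.

6


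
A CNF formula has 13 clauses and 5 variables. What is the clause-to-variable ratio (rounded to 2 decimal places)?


Clause-to-variable ratio = clauses / variables.
13 / 5 = 2.6.

2.6


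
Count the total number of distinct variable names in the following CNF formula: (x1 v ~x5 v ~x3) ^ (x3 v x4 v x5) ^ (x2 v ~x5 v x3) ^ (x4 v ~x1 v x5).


Identify each distinct variable in the formula.
Variables found: x1, x2, x3, x4, x5.
Total distinct variables = 5.

5


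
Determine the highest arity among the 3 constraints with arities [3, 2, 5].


The arities are: 3, 2, 5.
Scan for the maximum value.
Maximum arity = 5.

5


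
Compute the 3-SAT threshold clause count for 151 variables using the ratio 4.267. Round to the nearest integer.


The 3-SAT phase transition occurs at approximately 4.267 clauses per variable.
m = 4.267 * 151 = 644.317.
Rounded to nearest integer: 644.

644


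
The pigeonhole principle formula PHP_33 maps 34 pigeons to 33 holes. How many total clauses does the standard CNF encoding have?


The PHP encoding has two parts:
1) At-least-one-hole clauses: 34 (one per pigeon, each with 33 literals).
2) At-most-one-pigeon-per-hole clauses: 33 holes * C(34,2) = 33 * 561 = 18513.
Total clauses = 34 + 18513 = 18547.

18547


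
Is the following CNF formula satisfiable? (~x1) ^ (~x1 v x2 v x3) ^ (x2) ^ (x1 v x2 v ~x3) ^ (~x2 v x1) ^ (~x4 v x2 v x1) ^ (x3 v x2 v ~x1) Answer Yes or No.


Check all 16 possible truth assignments.
Number of satisfying assignments found: 0.
The formula is unsatisfiable.

No


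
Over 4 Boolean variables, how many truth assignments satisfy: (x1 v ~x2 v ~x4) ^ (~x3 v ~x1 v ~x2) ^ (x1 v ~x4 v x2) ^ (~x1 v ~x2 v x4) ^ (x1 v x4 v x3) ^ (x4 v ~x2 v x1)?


Enumerate all 16 truth assignments over 4 variables.
Test each against every clause.
Satisfying assignments found: 6.

6


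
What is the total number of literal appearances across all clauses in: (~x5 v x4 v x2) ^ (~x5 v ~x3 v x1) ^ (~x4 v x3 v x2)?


Clause lengths: 3, 3, 3.
Sum = 3 + 3 + 3 = 9.

9


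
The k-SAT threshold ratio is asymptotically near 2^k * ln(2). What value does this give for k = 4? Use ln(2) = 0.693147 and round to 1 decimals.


Using the asymptotic formula: threshold ~ 2^k * ln(2).
2^4 = 16.
16 * 0.693147 = 11.1.

11.1


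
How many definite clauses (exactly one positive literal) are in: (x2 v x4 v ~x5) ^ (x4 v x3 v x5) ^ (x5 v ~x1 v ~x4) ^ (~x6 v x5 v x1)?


A definite clause has exactly one positive literal.
Clause 1: 2 positive -> not definite
Clause 2: 3 positive -> not definite
Clause 3: 1 positive -> definite
Clause 4: 2 positive -> not definite
Definite clause count = 1.

1


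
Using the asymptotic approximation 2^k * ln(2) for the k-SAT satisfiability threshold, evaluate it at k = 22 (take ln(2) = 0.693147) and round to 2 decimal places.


Using the asymptotic formula: threshold ~ 2^k * ln(2).
2^22 = 4194304.
4194304 * 0.693147 = 2907269.23.

2907269.23


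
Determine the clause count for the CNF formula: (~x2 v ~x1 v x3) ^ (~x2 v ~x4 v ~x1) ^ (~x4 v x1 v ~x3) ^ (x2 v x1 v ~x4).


Each group enclosed in parentheses joined by ^ is one clause.
Counting the conjuncts: 4 clauses.

4


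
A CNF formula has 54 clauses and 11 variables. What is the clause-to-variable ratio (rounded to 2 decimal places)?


Clause-to-variable ratio = clauses / variables.
54 / 11 = 4.91.

4.91


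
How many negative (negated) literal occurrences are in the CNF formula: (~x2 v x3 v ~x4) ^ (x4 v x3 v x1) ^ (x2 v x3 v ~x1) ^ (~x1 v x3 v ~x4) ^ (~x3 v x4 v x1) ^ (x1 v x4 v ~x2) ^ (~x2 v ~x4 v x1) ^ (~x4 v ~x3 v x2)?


Scan each clause for negated literals.
Clause 1: 2 negative; Clause 2: 0 negative; Clause 3: 1 negative; Clause 4: 2 negative; Clause 5: 1 negative; Clause 6: 1 negative; Clause 7: 2 negative; Clause 8: 2 negative.
Total negative literal occurrences = 11.

11


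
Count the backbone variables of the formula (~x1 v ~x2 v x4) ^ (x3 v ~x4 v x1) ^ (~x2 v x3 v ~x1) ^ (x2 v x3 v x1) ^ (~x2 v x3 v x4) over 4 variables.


Find all satisfying assignments: 9 model(s).
Check which variables have the same value in every model.
No variable is fixed across all models.
Backbone size = 0.

0


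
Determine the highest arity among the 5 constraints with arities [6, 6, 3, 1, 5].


The arities are: 6, 6, 3, 1, 5.
Scan for the maximum value.
Maximum arity = 6.

6


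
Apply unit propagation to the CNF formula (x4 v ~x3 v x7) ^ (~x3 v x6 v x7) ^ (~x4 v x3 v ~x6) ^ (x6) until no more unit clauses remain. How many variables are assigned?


Unit propagation repeatedly assigns the literal in any unit clause, then simplifies.
Assignments in order: x6 = T.
No further unit clauses remain.
Total variables assigned = 1.

1


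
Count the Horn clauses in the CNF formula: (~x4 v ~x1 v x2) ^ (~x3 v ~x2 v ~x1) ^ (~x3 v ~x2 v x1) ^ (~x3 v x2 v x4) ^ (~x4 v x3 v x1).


A Horn clause has at most one positive literal.
Clause 1: 1 positive lit(s) -> Horn
Clause 2: 0 positive lit(s) -> Horn
Clause 3: 1 positive lit(s) -> Horn
Clause 4: 2 positive lit(s) -> not Horn
Clause 5: 2 positive lit(s) -> not Horn
Total Horn clauses = 3.

3


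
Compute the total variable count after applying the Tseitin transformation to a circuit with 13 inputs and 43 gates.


The Tseitin transformation introduces one auxiliary variable per gate.
Total variables = inputs + gates = 13 + 43 = 56.

56


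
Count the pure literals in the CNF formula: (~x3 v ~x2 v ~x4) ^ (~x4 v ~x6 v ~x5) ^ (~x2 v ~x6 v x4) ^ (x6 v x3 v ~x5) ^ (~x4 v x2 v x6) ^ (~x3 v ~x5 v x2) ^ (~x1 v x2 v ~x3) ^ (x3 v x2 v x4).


A pure literal appears in only one polarity across all clauses.
Pure literals: x1 (negative only), x5 (negative only).
Count = 2.

2


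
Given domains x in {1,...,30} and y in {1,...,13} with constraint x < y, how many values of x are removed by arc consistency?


For the constraint x < y, x needs a supporting value in y's domain.
x can be at most 12 (one less than y's maximum).
Valid x values from domain: 12 out of 30.
Pruned = 30 - 12 = 18.

18


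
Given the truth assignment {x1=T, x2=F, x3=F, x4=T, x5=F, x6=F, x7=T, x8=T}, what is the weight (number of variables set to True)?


The weight is the number of variables assigned True.
True variables: x1, x4, x7, x8.
Weight = 4.

4


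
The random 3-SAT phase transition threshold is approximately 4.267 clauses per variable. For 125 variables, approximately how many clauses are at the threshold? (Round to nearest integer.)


The 3-SAT phase transition occurs at approximately 4.267 clauses per variable.
m = 4.267 * 125 = 533.375.
Rounded to nearest integer: 533.

533


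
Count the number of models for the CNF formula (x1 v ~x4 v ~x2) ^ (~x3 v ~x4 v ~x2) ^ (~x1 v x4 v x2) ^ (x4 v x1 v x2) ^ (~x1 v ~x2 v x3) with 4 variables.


Enumerate all 16 truth assignments over 4 variables.
Test each against every clause.
Satisfying assignments found: 7.

7


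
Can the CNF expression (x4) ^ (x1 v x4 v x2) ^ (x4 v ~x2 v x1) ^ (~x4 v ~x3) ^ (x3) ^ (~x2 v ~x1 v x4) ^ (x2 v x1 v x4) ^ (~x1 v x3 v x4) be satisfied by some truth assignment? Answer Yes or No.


Check all 16 possible truth assignments.
Number of satisfying assignments found: 0.
The formula is unsatisfiable.

No


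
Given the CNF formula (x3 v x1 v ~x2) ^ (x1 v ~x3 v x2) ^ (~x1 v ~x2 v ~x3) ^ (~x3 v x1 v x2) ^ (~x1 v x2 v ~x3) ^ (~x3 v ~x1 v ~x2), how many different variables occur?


Identify each distinct variable in the formula.
Variables found: x1, x2, x3.
Total distinct variables = 3.

3


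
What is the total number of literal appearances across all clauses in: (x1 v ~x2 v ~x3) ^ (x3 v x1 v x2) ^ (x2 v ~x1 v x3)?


Clause lengths: 3, 3, 3.
Sum = 3 + 3 + 3 = 9.

9


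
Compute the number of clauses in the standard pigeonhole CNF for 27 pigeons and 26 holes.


The PHP encoding has two parts:
1) At-least-one-hole clauses: 27 (one per pigeon, each with 26 literals).
2) At-most-one-pigeon-per-hole clauses: 26 holes * C(27,2) = 26 * 351 = 9126.
Total clauses = 27 + 9126 = 9153.

9153


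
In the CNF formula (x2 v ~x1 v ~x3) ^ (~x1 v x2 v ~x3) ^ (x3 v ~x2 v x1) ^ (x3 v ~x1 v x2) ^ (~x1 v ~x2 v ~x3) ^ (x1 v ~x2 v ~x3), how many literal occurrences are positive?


Scan each clause for unnegated literals.
Clause 1: 1 positive; Clause 2: 1 positive; Clause 3: 2 positive; Clause 4: 2 positive; Clause 5: 0 positive; Clause 6: 1 positive.
Total positive literal occurrences = 7.

7


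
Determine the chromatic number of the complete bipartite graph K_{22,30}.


K_{22,30} is bipartite by definition: the two parts are independent sets, with every edge crossing between them.
Color all vertices in one part with color 1 and all vertices in the other part with color 2.
Since the graph has at least one edge, one color does not suffice.
Chromatic number = 2.

2


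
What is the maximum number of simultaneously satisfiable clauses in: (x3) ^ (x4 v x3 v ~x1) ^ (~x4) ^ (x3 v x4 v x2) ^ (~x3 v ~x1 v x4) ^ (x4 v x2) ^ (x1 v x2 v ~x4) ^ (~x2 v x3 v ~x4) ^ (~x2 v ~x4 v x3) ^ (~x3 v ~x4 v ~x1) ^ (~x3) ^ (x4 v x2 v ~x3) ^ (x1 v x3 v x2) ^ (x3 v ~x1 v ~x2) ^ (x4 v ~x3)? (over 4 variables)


Enumerate all 16 truth assignments.
For each, count how many of the 15 clauses are satisfied.
The formula is not fully satisfiable, so the maximum is below 15.
Maximum simultaneously satisfiable clauses = 14.

14


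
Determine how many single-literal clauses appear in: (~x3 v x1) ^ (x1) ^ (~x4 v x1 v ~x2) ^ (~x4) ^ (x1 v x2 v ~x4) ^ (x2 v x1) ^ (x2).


A unit clause contains exactly one literal.
Unit clauses found: (x1), (~x4), (x2).
Count = 3.

3


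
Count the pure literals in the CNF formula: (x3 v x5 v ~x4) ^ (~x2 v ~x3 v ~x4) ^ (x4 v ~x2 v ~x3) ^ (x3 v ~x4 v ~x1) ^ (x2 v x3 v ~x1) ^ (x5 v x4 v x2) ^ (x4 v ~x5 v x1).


A pure literal appears in only one polarity across all clauses.
No pure literals found.
Count = 0.

0


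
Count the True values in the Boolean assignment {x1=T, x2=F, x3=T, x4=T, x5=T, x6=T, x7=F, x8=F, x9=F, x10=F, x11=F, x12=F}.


The weight is the number of variables assigned True.
True variables: x1, x3, x4, x5, x6.
Weight = 5.

5


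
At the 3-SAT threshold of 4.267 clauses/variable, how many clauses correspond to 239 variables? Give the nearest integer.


The 3-SAT phase transition occurs at approximately 4.267 clauses per variable.
m = 4.267 * 239 = 1019.813.
Rounded to nearest integer: 1020.

1020


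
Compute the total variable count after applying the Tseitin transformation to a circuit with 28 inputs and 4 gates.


The Tseitin transformation introduces one auxiliary variable per gate.
Total variables = inputs + gates = 28 + 4 = 32.

32


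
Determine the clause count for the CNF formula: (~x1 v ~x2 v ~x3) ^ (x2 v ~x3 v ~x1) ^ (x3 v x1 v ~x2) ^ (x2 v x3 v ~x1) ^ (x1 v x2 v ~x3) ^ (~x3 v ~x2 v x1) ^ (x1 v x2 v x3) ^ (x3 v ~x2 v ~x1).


Each group enclosed in parentheses joined by ^ is one clause.
Counting the conjuncts: 8 clauses.

8


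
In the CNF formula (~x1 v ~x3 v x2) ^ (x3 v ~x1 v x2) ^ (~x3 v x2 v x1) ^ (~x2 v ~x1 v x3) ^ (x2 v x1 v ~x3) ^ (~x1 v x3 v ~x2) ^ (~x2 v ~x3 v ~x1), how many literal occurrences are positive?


Scan each clause for unnegated literals.
Clause 1: 1 positive; Clause 2: 2 positive; Clause 3: 2 positive; Clause 4: 1 positive; Clause 5: 2 positive; Clause 6: 1 positive; Clause 7: 0 positive.
Total positive literal occurrences = 9.

9


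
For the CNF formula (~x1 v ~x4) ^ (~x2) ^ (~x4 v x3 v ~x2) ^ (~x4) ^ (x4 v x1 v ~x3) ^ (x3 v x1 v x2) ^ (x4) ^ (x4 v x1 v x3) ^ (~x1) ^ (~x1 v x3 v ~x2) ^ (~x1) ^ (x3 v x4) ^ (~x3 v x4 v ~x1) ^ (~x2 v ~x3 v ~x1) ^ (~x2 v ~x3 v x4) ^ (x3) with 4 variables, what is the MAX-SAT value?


Enumerate all 16 truth assignments.
For each, count how many of the 16 clauses are satisfied.
The formula is not fully satisfiable, so the maximum is below 16.
Maximum simultaneously satisfiable clauses = 15.

15


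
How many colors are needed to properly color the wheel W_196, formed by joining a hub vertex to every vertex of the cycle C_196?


W_196 consists of the cycle C_196 together with a hub vertex adjacent to every cycle vertex.
The cycle C_196 needs 2 colors (even cycle -> 2).
The hub is adjacent to every cycle vertex, so it must receive a new color distinct from all of them.
Chromatic number = 2 + 1 = 3.

3


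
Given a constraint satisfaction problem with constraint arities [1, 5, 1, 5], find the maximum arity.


The arities are: 1, 5, 1, 5.
Scan for the maximum value.
Maximum arity = 5.

5


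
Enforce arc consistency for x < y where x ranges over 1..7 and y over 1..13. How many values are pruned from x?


For the constraint x < y, x needs a supporting value in y's domain.
x can be at most 12 (one less than y's maximum).
Valid x values from domain: 7 out of 7.
Pruned = 7 - 7 = 0.

0


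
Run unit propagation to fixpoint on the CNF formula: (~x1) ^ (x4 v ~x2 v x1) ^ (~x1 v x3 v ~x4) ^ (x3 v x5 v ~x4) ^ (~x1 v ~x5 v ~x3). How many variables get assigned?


Unit propagation repeatedly assigns the literal in any unit clause, then simplifies.
Assignments in order: x1 = F.
No further unit clauses remain.
Total variables assigned = 1.

1


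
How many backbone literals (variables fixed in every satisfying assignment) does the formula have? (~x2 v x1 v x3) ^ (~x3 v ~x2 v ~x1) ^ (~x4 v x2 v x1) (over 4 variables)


Find all satisfying assignments: 10 model(s).
Check which variables have the same value in every model.
No variable is fixed across all models.
Backbone size = 0.

0


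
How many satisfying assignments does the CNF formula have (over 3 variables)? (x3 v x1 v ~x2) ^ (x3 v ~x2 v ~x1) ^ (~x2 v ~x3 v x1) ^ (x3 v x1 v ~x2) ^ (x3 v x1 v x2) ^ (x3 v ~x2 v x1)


Enumerate all 8 truth assignments over 3 variables.
Test each against every clause.
Satisfying assignments found: 4.

4


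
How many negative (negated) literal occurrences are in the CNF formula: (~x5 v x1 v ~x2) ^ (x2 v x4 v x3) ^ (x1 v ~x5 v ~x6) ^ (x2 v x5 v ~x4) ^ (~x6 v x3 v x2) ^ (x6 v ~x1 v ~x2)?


Scan each clause for negated literals.
Clause 1: 2 negative; Clause 2: 0 negative; Clause 3: 2 negative; Clause 4: 1 negative; Clause 5: 1 negative; Clause 6: 2 negative.
Total negative literal occurrences = 8.

8


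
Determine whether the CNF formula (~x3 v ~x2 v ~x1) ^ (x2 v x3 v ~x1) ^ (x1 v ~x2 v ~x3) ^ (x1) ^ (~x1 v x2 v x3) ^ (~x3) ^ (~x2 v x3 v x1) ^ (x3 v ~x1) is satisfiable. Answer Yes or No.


Check all 8 possible truth assignments.
Number of satisfying assignments found: 0.
The formula is unsatisfiable.

No


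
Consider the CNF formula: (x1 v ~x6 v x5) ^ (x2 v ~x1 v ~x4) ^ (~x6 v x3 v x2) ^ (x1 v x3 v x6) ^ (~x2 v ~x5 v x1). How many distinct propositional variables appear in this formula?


Identify each distinct variable in the formula.
Variables found: x1, x2, x3, x4, x5, x6.
Total distinct variables = 6.

6


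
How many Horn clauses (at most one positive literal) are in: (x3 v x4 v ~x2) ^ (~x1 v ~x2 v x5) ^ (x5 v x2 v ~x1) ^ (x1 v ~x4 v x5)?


A Horn clause has at most one positive literal.
Clause 1: 2 positive lit(s) -> not Horn
Clause 2: 1 positive lit(s) -> Horn
Clause 3: 2 positive lit(s) -> not Horn
Clause 4: 2 positive lit(s) -> not Horn
Total Horn clauses = 1.

1


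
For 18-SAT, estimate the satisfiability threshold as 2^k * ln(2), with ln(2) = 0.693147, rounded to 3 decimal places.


Using the asymptotic formula: threshold ~ 2^k * ln(2).
2^18 = 262144.
262144 * 0.693147 = 181704.327.

181704.327


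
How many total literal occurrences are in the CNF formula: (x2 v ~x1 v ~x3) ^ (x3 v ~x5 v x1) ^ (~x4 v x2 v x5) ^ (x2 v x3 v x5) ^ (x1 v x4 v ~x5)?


Clause lengths: 3, 3, 3, 3, 3.
Sum = 3 + 3 + 3 + 3 + 3 = 15.

15


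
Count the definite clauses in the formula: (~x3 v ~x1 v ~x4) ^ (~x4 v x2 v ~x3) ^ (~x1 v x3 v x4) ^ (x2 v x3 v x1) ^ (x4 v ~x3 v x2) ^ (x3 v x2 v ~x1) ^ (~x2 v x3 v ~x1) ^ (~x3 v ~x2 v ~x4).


A definite clause has exactly one positive literal.
Clause 1: 0 positive -> not definite
Clause 2: 1 positive -> definite
Clause 3: 2 positive -> not definite
Clause 4: 3 positive -> not definite
Clause 5: 2 positive -> not definite
Clause 6: 2 positive -> not definite
Clause 7: 1 positive -> definite
Clause 8: 0 positive -> not definite
Definite clause count = 2.

2


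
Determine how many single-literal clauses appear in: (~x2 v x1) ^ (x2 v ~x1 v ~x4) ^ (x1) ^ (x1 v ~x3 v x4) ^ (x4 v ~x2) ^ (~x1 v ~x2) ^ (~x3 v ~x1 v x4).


A unit clause contains exactly one literal.
Unit clauses found: (x1).
Count = 1.

1


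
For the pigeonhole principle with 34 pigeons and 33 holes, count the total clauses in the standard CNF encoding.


The PHP encoding has two parts:
1) At-least-one-hole clauses: 34 (one per pigeon, each with 33 literals).
2) At-most-one-pigeon-per-hole clauses: 33 holes * C(34,2) = 33 * 561 = 18513.
Total clauses = 34 + 18513 = 18547.

18547


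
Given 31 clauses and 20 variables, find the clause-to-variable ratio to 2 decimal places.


Clause-to-variable ratio = clauses / variables.
31 / 20 = 1.55.

1.55


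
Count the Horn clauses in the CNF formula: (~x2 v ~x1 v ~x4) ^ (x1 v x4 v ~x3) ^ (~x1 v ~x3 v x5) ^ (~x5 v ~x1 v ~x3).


A Horn clause has at most one positive literal.
Clause 1: 0 positive lit(s) -> Horn
Clause 2: 2 positive lit(s) -> not Horn
Clause 3: 1 positive lit(s) -> Horn
Clause 4: 0 positive lit(s) -> Horn
Total Horn clauses = 3.

3


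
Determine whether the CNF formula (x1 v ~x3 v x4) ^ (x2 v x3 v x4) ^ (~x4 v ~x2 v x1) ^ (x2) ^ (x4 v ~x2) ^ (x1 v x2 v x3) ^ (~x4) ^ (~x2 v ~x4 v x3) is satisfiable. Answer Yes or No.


Check all 16 possible truth assignments.
Number of satisfying assignments found: 0.
The formula is unsatisfiable.

No


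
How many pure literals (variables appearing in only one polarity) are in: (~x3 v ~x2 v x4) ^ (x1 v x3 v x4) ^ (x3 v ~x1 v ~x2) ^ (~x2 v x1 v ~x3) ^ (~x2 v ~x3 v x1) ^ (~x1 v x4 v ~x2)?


A pure literal appears in only one polarity across all clauses.
Pure literals: x2 (negative only), x4 (positive only).
Count = 2.

2


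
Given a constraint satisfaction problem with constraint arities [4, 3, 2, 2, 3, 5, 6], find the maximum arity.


The arities are: 4, 3, 2, 2, 3, 5, 6.
Scan for the maximum value.
Maximum arity = 6.

6


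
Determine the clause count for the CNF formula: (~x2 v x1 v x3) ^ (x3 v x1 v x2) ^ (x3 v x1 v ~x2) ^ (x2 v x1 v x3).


Each group enclosed in parentheses joined by ^ is one clause.
Counting the conjuncts: 4 clauses.

4


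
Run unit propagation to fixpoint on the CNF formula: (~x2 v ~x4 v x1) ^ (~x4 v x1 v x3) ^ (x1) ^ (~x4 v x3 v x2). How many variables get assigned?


Unit propagation repeatedly assigns the literal in any unit clause, then simplifies.
Assignments in order: x1 = T.
No further unit clauses remain.
Total variables assigned = 1.

1


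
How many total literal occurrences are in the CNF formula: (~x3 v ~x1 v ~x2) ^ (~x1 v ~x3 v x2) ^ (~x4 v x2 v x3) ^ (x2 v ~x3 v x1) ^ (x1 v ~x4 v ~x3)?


Clause lengths: 3, 3, 3, 3, 3.
Sum = 3 + 3 + 3 + 3 + 3 = 15.

15


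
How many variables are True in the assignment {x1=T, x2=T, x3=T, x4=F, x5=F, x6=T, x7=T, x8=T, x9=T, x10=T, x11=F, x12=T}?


The weight is the number of variables assigned True.
True variables: x1, x2, x3, x6, x7, x8, x9, x10, x12.
Weight = 9.

9


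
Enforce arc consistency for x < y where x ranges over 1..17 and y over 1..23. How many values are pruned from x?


For the constraint x < y, x needs a supporting value in y's domain.
x can be at most 22 (one less than y's maximum).
Valid x values from domain: 17 out of 17.
Pruned = 17 - 17 = 0.

0


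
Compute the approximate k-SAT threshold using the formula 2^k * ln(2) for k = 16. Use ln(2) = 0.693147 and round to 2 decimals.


Using the asymptotic formula: threshold ~ 2^k * ln(2).
2^16 = 65536.
65536 * 0.693147 = 45426.08.

45426.08


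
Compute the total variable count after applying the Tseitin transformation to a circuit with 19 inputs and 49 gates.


The Tseitin transformation introduces one auxiliary variable per gate.
Total variables = inputs + gates = 19 + 49 = 68.

68


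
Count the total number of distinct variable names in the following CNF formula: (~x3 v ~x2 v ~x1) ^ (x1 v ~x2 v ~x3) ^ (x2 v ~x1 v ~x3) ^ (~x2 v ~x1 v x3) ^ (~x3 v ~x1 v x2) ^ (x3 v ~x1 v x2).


Identify each distinct variable in the formula.
Variables found: x1, x2, x3.
Total distinct variables = 3.

3


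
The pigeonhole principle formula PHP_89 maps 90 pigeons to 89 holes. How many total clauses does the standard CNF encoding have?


The PHP encoding has two parts:
1) At-least-one-hole clauses: 90 (one per pigeon, each with 89 literals).
2) At-most-one-pigeon-per-hole clauses: 89 holes * C(90,2) = 89 * 4005 = 356445.
Total clauses = 90 + 356445 = 356535.

356535


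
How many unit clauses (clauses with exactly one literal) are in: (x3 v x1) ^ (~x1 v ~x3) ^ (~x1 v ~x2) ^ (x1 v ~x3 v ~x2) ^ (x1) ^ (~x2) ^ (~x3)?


A unit clause contains exactly one literal.
Unit clauses found: (x1), (~x2), (~x3).
Count = 3.

3


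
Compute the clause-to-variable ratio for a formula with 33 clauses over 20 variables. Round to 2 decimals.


Clause-to-variable ratio = clauses / variables.
33 / 20 = 1.65.

1.65


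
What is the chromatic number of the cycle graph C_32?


A cycle on an even number of vertices is bipartite: alternate two colors around the cycle.
Since 32 is even, two colors suffice, and at least two are needed because the graph has edges.
Chromatic number = 2.

2


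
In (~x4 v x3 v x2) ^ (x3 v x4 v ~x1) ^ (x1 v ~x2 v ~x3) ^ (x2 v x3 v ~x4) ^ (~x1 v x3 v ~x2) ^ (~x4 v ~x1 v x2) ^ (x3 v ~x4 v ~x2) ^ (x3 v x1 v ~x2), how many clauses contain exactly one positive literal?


A definite clause has exactly one positive literal.
Clause 1: 2 positive -> not definite
Clause 2: 2 positive -> not definite
Clause 3: 1 positive -> definite
Clause 4: 2 positive -> not definite
Clause 5: 1 positive -> definite
Clause 6: 1 positive -> definite
Clause 7: 1 positive -> definite
Clause 8: 2 positive -> not definite
Definite clause count = 4.

4


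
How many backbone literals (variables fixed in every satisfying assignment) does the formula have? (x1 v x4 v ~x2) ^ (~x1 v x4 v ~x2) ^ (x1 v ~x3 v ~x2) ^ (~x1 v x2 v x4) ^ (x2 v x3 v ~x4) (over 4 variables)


Find all satisfying assignments: 7 model(s).
Check which variables have the same value in every model.
No variable is fixed across all models.
Backbone size = 0.

0


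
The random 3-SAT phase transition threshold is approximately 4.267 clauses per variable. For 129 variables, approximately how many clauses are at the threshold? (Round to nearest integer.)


The 3-SAT phase transition occurs at approximately 4.267 clauses per variable.
m = 4.267 * 129 = 550.443.
Rounded to nearest integer: 550.

550


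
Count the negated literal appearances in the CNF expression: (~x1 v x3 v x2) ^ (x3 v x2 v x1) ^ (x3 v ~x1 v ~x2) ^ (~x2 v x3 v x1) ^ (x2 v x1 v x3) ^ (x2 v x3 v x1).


Scan each clause for negated literals.
Clause 1: 1 negative; Clause 2: 0 negative; Clause 3: 2 negative; Clause 4: 1 negative; Clause 5: 0 negative; Clause 6: 0 negative.
Total negative literal occurrences = 4.

4


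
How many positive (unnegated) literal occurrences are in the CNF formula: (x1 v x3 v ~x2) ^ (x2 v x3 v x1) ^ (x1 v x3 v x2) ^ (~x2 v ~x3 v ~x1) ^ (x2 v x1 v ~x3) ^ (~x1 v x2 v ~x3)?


Scan each clause for unnegated literals.
Clause 1: 2 positive; Clause 2: 3 positive; Clause 3: 3 positive; Clause 4: 0 positive; Clause 5: 2 positive; Clause 6: 1 positive.
Total positive literal occurrences = 11.

11


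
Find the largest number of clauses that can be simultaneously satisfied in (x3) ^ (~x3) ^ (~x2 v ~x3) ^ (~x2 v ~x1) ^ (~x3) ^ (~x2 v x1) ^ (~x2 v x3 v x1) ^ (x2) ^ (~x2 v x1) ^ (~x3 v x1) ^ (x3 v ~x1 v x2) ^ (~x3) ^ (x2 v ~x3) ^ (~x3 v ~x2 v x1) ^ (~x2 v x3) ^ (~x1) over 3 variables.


Enumerate all 8 truth assignments.
For each, count how many of the 16 clauses are satisfied.
The formula is not fully satisfiable, so the maximum is below 16.
Maximum simultaneously satisfiable clauses = 14.

14


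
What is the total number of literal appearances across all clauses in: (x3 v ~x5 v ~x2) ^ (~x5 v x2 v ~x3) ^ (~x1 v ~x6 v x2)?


Clause lengths: 3, 3, 3.
Sum = 3 + 3 + 3 = 9.

9


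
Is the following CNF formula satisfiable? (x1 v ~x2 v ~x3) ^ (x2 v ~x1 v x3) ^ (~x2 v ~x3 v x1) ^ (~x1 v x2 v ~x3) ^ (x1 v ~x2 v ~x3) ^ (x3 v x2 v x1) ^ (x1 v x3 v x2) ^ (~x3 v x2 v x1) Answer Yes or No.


Check all 8 possible truth assignments.
Number of satisfying assignments found: 3.
The formula is satisfiable.

Yes


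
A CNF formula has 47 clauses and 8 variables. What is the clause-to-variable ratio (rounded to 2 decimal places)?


Clause-to-variable ratio = clauses / variables.
47 / 8 = 5.88.

5.88


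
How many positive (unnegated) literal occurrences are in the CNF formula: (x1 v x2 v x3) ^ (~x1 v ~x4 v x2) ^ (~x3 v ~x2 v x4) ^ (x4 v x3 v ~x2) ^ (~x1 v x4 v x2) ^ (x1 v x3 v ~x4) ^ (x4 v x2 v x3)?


Scan each clause for unnegated literals.
Clause 1: 3 positive; Clause 2: 1 positive; Clause 3: 1 positive; Clause 4: 2 positive; Clause 5: 2 positive; Clause 6: 2 positive; Clause 7: 3 positive.
Total positive literal occurrences = 14.

14


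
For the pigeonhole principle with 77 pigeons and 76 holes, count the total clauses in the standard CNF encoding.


The PHP encoding has two parts:
1) At-least-one-hole clauses: 77 (one per pigeon, each with 76 literals).
2) At-most-one-pigeon-per-hole clauses: 76 holes * C(77,2) = 76 * 2926 = 222376.
Total clauses = 77 + 222376 = 222453.

222453


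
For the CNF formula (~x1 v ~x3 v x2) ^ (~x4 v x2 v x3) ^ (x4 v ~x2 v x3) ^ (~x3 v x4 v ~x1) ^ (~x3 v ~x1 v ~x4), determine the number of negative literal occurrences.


Scan each clause for negated literals.
Clause 1: 2 negative; Clause 2: 1 negative; Clause 3: 1 negative; Clause 4: 2 negative; Clause 5: 3 negative.
Total negative literal occurrences = 9.

9


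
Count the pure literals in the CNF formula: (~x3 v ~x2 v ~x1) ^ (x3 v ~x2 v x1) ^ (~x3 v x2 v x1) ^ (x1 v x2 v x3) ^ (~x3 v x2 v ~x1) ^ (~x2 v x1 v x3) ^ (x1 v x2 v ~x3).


A pure literal appears in only one polarity across all clauses.
No pure literals found.
Count = 0.

0


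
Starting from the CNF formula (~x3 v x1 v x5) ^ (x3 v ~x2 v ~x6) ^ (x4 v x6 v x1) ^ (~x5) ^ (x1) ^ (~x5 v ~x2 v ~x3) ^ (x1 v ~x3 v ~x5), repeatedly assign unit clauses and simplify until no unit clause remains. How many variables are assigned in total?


Unit propagation repeatedly assigns the literal in any unit clause, then simplifies.
Assignments in order: x5 = F, x1 = T.
No further unit clauses remain.
Total variables assigned = 2.

2


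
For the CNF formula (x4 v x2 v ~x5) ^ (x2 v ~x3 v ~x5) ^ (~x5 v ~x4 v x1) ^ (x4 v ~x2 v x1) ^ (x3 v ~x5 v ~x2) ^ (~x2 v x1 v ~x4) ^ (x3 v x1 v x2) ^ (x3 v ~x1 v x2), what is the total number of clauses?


Each group enclosed in parentheses joined by ^ is one clause.
Counting the conjuncts: 8 clauses.

8


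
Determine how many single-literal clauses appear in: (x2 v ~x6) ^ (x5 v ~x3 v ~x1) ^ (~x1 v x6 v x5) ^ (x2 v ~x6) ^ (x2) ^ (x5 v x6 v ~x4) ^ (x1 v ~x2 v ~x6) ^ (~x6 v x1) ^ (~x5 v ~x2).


A unit clause contains exactly one literal.
Unit clauses found: (x2).
Count = 1.

1


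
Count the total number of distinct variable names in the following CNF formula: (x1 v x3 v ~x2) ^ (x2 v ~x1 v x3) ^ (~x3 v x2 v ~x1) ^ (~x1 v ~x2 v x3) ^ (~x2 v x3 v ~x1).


Identify each distinct variable in the formula.
Variables found: x1, x2, x3.
Total distinct variables = 3.

3


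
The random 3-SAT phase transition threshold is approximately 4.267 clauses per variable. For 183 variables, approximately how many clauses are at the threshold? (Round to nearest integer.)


The 3-SAT phase transition occurs at approximately 4.267 clauses per variable.
m = 4.267 * 183 = 780.861.
Rounded to nearest integer: 781.

781
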